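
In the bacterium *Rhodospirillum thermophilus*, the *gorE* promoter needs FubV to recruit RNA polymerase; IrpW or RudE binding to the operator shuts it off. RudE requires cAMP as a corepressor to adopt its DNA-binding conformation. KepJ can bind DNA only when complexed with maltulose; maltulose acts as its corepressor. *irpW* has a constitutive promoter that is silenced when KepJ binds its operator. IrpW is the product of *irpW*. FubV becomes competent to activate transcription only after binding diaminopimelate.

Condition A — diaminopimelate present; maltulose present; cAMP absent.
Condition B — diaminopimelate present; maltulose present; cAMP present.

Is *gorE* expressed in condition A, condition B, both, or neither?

A only

Condition A:
Diaminopimelate is present, so FubV is active.
Maltulose is present, so KepJ is active.
With repressor KepJ bound, *irpW* is not transcribed.
So IrpW is not produced.
cAMP is absent, so RudE is inactive.
No repressor is bound and FubV is active, so *gorE* is transcribed.
→ *gorE* is ON in A.
Condition B:
Diaminopimelate is present, so FubV is active.
Maltulose is present, so KepJ is active.
With repressor KepJ bound, *irpW* is not transcribed.
So IrpW is not produced.
cAMP is present, so RudE is active.
With repressor RudE bound, *gorE* is not transcribed.
→ *gorE* is OFF in B.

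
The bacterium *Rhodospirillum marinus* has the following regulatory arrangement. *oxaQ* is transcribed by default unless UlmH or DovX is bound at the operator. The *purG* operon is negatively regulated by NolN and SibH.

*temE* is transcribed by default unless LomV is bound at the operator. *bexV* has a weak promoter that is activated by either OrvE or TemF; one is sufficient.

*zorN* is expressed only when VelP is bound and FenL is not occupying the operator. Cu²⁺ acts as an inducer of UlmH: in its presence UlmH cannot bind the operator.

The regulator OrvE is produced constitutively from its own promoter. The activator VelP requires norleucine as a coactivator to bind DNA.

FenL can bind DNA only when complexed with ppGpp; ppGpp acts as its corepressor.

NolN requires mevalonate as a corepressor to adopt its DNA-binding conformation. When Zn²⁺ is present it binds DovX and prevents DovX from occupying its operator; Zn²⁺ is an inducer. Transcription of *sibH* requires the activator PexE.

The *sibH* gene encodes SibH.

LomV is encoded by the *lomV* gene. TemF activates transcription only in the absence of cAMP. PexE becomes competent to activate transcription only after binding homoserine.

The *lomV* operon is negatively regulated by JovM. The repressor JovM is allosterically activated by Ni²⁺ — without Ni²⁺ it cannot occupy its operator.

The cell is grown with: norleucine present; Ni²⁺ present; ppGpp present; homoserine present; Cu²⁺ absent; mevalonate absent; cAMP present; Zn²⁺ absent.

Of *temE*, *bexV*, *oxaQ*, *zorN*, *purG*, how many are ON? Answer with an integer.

2

Ni²⁺ is present, so JovM is active.
With repressor JovM bound, *lomV* is not transcribed.
So LomV is not produced.
With no repressor bound, *temE* is transcribed.
→ *temE* is ON.
OrvE is produced constitutively and is active.
cAMP is present, so TemF is inactive.
Activator OrvE is present, so *bexV* is transcribed.
→ *bexV* is ON.
Cu²⁺ is absent, so UlmH is active.
Zn²⁺ is absent, so DovX is active.
With repressor UlmH bound, *oxaQ* is not transcribed.
→ *oxaQ* is OFF.
Norleucine is present, so VelP is active.
ppGpp is present, so FenL is active.
With repressor FenL bound, *zorN* is not transcribed.
→ *zorN* is OFF.
Mevalonate is absent, so NolN is inactive.
Homoserine is present, so PexE is active.
No repressor is bound and PexE is active, so *sibH* is transcribed.
So SibH is produced and active.
With repressor SibH bound, *purG* is not transcribed.
→ *purG* is OFF.
2 of the 5 genes are transcribed.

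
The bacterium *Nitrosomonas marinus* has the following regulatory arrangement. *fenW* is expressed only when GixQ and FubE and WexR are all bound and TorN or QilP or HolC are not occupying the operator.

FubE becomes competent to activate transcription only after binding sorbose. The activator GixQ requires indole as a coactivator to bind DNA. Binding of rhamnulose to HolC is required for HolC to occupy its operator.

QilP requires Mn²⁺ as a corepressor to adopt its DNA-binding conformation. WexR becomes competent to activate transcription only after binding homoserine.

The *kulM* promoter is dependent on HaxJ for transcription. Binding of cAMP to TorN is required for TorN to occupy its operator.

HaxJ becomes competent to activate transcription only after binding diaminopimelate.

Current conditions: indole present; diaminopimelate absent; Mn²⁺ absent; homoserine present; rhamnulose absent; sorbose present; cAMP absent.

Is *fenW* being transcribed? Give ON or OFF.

cAMP is absent, so TorN is inactive.
Mn²⁺ is absent, so QilP is inactive.
Indole is present, so GixQ is active.
Rhamnulose is absent, so HolC is inactive.
Sorbose is present, so FubE is active.
Homoserine is present, so WexR is active.
No repressor is bound and GixQ and FubE and WexR are active, so *fenW* is transcribed.

ON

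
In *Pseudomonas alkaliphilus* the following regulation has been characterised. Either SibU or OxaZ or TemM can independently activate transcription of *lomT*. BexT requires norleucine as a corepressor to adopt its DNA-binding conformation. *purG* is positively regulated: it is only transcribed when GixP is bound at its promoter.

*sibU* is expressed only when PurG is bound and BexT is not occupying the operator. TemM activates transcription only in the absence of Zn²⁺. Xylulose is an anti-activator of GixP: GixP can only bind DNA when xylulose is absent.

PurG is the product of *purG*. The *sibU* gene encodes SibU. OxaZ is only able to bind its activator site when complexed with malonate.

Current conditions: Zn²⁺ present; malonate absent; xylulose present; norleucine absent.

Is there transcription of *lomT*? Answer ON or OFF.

OFF

Norleucine is absent, so BexT is inactive.
Xylulose is present, so GixP is inactive.
Required activator GixP is absent, so *purG* is not transcribed.
So PurG is not produced.
Required activator PurG is absent, so *sibU* is not transcribed.
So SibU is not produced.
Malonate is absent, so OxaZ is inactive.
Zn²⁺ is present, so TemM is inactive.
No activator is available at the *lomT* promoter, so *lomT* is not transcribed.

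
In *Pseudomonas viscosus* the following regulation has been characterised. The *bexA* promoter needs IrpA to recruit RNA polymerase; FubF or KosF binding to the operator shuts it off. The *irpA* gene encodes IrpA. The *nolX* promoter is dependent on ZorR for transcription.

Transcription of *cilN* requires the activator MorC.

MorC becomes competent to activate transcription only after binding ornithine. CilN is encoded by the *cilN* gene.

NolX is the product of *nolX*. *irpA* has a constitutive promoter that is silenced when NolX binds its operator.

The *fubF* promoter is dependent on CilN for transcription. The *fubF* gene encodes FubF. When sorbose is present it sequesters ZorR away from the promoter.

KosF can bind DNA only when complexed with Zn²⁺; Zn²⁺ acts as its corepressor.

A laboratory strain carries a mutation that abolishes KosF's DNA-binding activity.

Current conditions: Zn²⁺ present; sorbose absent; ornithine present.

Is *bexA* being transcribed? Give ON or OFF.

Ornithine is present, so MorC is active.
No repressor is bound and MorC is active, so *cilN* is transcribed.
So CilN is produced and active.
No repressor is bound and CilN is active, so *fubF* is transcribed.
So FubF is produced and active.
Sorbose is absent, so ZorR is active.
No repressor is bound and ZorR is active, so *nolX* is transcribed.
So NolX is produced and active.
With repressor NolX bound, *irpA* is not transcribed.
So IrpA is not produced.
KosF is non-functional in this strain, so it has no effect.
With repressor FubF bound, *bexA* is not transcribed.

OFF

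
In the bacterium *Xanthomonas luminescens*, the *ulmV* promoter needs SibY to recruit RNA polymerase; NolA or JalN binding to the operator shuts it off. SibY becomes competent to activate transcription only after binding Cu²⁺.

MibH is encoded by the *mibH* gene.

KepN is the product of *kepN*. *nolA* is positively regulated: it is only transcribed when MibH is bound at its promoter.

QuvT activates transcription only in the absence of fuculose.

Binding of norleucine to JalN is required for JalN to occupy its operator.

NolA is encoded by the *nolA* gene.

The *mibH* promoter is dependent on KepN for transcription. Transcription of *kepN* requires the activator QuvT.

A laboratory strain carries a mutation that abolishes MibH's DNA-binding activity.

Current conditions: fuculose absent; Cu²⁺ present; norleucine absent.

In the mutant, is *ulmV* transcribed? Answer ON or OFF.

MibH is non-functional in this strain, so it has no effect.
Required activator MibH is absent, so *nolA* is not transcribed.
So NolA is not produced.
Norleucine is absent, so JalN is inactive.
Cu²⁺ is present, so SibY is active.
No repressor is bound and SibY is active, so *ulmV* is transcribed.

ON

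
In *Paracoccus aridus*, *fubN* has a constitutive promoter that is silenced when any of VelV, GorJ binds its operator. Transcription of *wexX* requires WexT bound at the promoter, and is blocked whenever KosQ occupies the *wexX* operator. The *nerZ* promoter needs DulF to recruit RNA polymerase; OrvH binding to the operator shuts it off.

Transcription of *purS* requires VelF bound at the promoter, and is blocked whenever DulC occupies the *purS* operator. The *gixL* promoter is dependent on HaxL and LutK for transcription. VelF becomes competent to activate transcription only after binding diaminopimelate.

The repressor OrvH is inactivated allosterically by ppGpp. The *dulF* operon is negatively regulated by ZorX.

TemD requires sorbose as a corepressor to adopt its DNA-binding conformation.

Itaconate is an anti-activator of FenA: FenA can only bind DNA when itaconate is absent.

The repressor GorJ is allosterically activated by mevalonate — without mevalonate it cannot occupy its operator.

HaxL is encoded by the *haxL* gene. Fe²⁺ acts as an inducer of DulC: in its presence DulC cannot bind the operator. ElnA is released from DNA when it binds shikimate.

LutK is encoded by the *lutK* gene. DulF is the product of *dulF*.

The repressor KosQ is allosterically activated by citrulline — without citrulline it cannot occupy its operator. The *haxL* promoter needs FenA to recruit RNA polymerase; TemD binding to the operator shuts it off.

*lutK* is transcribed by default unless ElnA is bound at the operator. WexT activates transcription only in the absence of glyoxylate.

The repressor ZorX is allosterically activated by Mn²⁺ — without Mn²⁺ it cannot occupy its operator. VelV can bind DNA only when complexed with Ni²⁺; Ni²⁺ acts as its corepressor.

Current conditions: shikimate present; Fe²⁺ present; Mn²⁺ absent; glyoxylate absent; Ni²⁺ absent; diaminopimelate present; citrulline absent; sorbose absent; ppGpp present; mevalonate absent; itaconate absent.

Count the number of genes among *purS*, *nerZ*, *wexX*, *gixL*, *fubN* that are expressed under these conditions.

5

Diaminopimelate is present, so VelF is active.
Fe²⁺ is present, so DulC is inactive.
No repressor is bound and VelF is active, so *purS* is transcribed.
→ *purS* is ON.
ppGpp is present, so OrvH is inactive.
Mn²⁺ is absent, so ZorX is inactive.
With no repressor bound, *dulF* is transcribed.
So DulF is produced and active.
No repressor is bound and DulF is active, so *nerZ* is transcribed.
→ *nerZ* is ON.
Citrulline is absent, so KosQ is inactive.
Glyoxylate is absent, so WexT is active.
No repressor is bound and WexT is active, so *wexX* is transcribed.
→ *wexX* is ON.
Itaconate is absent, so FenA is active.
Sorbose is absent, so TemD is inactive.
No repressor is bound and FenA is active, so *haxL* is transcribed.
So HaxL is produced and active.
Shikimate is present, so ElnA is inactive.
With no repressor bound, *lutK* is transcribed.
So LutK is produced and active.
No repressor is bound and HaxL and LutK are active, so *gixL* is transcribed.
→ *gixL* is ON.
Ni²⁺ is absent, so VelV is inactive.
Mevalonate is absent, so GorJ is inactive.
With no repressor bound, *fubN* is transcribed.
→ *fubN* is ON.
5 of the 5 genes are transcribed.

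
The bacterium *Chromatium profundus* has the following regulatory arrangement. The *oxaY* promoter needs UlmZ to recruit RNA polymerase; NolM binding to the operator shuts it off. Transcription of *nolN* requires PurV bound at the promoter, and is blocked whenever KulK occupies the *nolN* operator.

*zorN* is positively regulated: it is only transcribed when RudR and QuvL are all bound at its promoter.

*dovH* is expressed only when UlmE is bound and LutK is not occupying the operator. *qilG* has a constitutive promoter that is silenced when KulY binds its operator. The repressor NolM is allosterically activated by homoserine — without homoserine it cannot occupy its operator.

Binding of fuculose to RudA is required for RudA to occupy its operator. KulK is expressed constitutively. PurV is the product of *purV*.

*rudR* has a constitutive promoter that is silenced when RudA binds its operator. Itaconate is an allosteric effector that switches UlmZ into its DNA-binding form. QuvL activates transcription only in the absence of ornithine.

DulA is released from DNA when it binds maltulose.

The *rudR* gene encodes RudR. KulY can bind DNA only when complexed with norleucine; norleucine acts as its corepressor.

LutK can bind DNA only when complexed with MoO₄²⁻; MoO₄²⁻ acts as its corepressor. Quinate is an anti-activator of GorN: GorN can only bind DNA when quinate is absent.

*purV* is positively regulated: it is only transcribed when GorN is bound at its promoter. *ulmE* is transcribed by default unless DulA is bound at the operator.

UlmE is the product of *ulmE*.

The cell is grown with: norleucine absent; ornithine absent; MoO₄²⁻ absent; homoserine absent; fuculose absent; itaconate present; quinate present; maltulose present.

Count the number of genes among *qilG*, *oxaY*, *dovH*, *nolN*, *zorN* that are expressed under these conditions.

4

Norleucine is absent, so KulY is inactive.
With no repressor bound, *qilG* is transcribed.
→ *qilG* is ON.
Homoserine is absent, so NolM is inactive.
Itaconate is present, so UlmZ is active.
No repressor is bound and UlmZ is active, so *oxaY* is transcribed.
→ *oxaY* is ON.
MoO₄²⁻ is absent, so LutK is inactive.
Maltulose is present, so DulA is inactive.
With no repressor bound, *ulmE* is transcribed.
So UlmE is produced and active.
No repressor is bound and UlmE is active, so *dovH* is transcribed.
→ *dovH* is ON.
Quinate is present, so GorN is inactive.
Required activator GorN is absent, so *purV* is not transcribed.
So PurV is not produced.
KulK is produced constitutively and is active.
With repressor KulK bound, *nolN* is not transcribed.
→ *nolN* is OFF.
Fuculose is absent, so RudA is inactive.
With no repressor bound, *rudR* is transcribed.
So RudR is produced and active.
Ornithine is absent, so QuvL is active.
No repressor is bound and RudR and QuvL are active, so *zorN* is transcribed.
→ *zorN* is ON.
4 of the 5 genes are transcribed.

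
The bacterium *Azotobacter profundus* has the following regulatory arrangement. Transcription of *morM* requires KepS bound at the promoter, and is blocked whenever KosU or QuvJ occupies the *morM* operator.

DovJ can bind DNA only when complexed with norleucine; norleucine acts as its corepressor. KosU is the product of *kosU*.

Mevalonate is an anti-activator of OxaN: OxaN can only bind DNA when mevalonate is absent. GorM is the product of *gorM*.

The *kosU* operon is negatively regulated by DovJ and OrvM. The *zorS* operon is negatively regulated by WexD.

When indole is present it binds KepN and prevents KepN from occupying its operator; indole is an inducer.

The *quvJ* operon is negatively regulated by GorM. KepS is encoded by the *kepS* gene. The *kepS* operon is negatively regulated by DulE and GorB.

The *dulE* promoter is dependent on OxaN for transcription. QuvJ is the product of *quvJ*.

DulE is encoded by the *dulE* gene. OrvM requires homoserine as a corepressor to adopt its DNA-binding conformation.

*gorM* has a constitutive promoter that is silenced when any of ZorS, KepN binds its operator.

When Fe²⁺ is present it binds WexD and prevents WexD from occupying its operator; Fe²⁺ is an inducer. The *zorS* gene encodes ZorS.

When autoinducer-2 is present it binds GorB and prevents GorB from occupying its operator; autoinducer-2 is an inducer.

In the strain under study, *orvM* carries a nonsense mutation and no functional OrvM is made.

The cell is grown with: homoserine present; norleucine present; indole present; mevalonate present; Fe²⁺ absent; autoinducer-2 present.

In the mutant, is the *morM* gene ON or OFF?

Norleucine is present, so DovJ is active.
OrvM is non-functional in this strain, so it has no effect.
With repressor DovJ bound, *kosU* is not transcribed.
So KosU is not produced.
Mevalonate is present, so OxaN is inactive.
Required activator OxaN is absent, so *dulE* is not transcribed.
So DulE is not produced.
Autoinducer-2 is present, so GorB is inactive.
With no repressor bound, *kepS* is transcribed.
So KepS is produced and active.
Fe²⁺ is absent, so WexD is active.
With repressor WexD bound, *zorS* is not transcribed.
So ZorS is not produced.
Indole is present, so KepN is inactive.
With no repressor bound, *gorM* is transcribed.
So GorM is produced and active.
With repressor GorM bound, *quvJ* is not transcribed.
So QuvJ is not produced.
No repressor is bound and KepS is active, so *morM* is transcribed.

ON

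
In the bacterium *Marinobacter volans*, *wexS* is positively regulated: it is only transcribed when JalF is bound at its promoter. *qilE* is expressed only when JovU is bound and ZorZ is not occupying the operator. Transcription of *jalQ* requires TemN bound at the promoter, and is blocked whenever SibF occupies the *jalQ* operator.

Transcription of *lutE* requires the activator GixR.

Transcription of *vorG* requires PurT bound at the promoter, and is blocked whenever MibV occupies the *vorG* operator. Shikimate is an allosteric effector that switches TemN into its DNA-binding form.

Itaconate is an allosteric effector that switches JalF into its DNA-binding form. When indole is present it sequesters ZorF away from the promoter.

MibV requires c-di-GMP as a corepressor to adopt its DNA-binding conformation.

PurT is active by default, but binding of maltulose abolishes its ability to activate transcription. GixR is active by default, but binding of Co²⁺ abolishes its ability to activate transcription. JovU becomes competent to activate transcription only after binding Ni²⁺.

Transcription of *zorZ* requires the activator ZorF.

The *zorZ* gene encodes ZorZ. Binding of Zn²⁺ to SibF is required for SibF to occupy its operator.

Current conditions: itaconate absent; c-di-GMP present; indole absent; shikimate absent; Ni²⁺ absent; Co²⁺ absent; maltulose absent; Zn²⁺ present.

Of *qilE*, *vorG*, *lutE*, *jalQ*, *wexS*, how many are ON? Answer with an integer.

Ni²⁺ is absent, so JovU is inactive.
Indole is absent, so ZorF is active.
No repressor is bound and ZorF is active, so *zorZ* is transcribed.
So ZorZ is produced and active.
With repressor ZorZ bound, *qilE* is not transcribed.
→ *qilE* is OFF.
c-di-GMP is present, so MibV is active.
Maltulose is absent, so PurT is active.
With repressor MibV bound, *vorG* is not transcribed.
→ *vorG* is OFF.
Co²⁺ is absent, so GixR is active.
No repressor is bound and GixR is active, so *lutE* is transcribed.
→ *lutE* is ON.
Zn²⁺ is present, so SibF is active.
Shikimate is absent, so TemN is inactive.
With repressor SibF bound, *jalQ* is not transcribed.
→ *jalQ* is OFF.
Itaconate is absent, so JalF is inactive.
Required activator JalF is absent, so *wexS* is not transcribed.
→ *wexS* is OFF.
1 of the 5 genes is transcribed.

1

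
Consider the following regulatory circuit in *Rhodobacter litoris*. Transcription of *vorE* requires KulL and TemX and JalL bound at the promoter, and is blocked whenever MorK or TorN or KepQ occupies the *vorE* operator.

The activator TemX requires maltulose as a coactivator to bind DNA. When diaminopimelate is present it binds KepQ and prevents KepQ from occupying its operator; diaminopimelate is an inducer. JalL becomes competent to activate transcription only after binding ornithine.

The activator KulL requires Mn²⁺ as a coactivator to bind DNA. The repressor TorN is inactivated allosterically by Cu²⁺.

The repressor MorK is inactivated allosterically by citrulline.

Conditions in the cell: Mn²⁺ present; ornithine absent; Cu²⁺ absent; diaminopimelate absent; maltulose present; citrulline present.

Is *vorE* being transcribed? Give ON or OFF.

Mn²⁺ is present, so KulL is active.
Maltulose is present, so TemX is active.
Ornithine is absent, so JalL is inactive.
Citrulline is present, so MorK is inactive.
Cu²⁺ is absent, so TorN is active.
Diaminopimelate is absent, so KepQ is active.
With repressor TorN bound, *vorE* is not transcribed.

OFF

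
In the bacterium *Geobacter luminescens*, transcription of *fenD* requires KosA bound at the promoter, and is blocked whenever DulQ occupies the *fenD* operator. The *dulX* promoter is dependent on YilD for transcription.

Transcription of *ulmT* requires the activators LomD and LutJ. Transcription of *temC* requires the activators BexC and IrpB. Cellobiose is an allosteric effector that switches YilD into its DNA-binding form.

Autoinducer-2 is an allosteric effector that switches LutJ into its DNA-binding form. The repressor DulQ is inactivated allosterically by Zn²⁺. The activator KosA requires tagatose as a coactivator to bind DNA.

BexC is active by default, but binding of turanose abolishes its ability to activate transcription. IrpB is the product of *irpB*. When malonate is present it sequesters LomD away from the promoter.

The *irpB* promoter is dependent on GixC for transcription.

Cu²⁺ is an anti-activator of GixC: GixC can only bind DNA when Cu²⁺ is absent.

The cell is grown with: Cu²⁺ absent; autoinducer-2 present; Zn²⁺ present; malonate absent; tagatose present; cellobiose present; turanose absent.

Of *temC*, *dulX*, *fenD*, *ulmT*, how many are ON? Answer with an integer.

Turanose is absent, so BexC is active.
Cu²⁺ is absent, so GixC is active.
No repressor is bound and GixC is active, so *irpB* is transcribed.
So IrpB is produced and active.
No repressor is bound and BexC and IrpB are active, so *temC* is transcribed.
→ *temC* is ON.
Cellobiose is present, so YilD is active.
No repressor is bound and YilD is active, so *dulX* is transcribed.
→ *dulX* is ON.
Zn²⁺ is present, so DulQ is inactive.
Tagatose is present, so KosA is active.
No repressor is bound and KosA is active, so *fenD* is transcribed.
→ *fenD* is ON.
Malonate is absent, so LomD is active.
Autoinducer-2 is present, so LutJ is active.
No repressor is bound and LomD and LutJ are active, so *ulmT* is transcribed.
→ *ulmT* is ON.
4 of the 4 genes are transcribed.

4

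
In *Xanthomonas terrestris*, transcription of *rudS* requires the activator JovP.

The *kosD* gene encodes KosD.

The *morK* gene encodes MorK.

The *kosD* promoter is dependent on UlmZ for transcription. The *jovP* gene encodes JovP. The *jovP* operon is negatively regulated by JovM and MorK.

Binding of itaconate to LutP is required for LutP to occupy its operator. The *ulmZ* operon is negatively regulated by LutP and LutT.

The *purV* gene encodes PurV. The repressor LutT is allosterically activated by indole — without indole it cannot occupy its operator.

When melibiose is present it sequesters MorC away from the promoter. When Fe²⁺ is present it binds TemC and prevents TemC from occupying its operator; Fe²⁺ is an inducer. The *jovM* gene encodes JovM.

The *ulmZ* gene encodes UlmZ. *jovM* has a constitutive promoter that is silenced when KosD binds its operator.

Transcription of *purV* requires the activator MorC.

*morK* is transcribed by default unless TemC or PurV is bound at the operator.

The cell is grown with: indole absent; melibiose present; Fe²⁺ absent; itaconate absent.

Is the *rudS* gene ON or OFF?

Itaconate is absent, so LutP is inactive.
Indole is absent, so LutT is inactive.
With no repressor bound, *ulmZ* is transcribed.
So UlmZ is produced and active.
No repressor is bound and UlmZ is active, so *kosD* is transcribed.
So KosD is produced and active.
With repressor KosD bound, *jovM* is not transcribed.
So JovM is not produced.
Fe²⁺ is absent, so TemC is active.
Melibiose is present, so MorC is inactive.
Required activator MorC is absent, so *purV* is not transcribed.
So PurV is not produced.
With repressor TemC bound, *morK* is not transcribed.
So MorK is not produced.
With no repressor bound, *jovP* is transcribed.
So JovP is produced and active.
No repressor is bound and JovP is active, so *rudS* is transcribed.

ON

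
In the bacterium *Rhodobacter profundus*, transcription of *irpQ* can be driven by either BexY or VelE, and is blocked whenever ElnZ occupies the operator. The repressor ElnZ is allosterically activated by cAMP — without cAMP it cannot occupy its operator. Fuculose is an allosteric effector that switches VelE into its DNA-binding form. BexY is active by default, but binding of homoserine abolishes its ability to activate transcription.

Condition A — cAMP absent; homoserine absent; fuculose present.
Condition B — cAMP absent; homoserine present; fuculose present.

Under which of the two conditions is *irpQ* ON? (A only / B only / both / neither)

Condition A:
cAMP is absent, so ElnZ is inactive.
Homoserine is absent, so BexY is active.
Fuculose is present, so VelE is active.
Activator BexY is present, so *irpQ* is transcribed.
→ *irpQ* is ON in A.
Condition B:
cAMP is absent, so ElnZ is inactive.
Homoserine is present, so BexY is inactive.
Fuculose is present, so VelE is active.
Activator VelE is present, so *irpQ* is transcribed.
→ *irpQ* is ON in B.

both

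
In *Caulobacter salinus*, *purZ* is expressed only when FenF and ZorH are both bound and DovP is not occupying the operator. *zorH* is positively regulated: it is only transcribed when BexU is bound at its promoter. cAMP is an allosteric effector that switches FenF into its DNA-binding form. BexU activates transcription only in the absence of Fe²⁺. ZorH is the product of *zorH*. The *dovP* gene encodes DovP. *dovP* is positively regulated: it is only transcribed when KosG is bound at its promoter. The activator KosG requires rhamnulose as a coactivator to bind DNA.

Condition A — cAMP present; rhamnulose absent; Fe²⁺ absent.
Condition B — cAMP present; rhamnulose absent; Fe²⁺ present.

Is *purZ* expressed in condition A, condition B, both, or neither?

A only

Condition A:
cAMP is present, so FenF is active.
Rhamnulose is absent, so KosG is inactive.
Required activator KosG is absent, so *dovP* is not transcribed.
So DovP is not produced.
Fe²⁺ is absent, so BexU is active.
No repressor is bound and BexU is active, so *zorH* is transcribed.
So ZorH is produced and active.
No repressor is bound and FenF and ZorH are active, so *purZ* is transcribed.
→ *purZ* is ON in A.
Condition B:
cAMP is present, so FenF is active.
Rhamnulose is absent, so KosG is inactive.
Required activator KosG is absent, so *dovP* is not transcribed.
So DovP is not produced.
Fe²⁺ is present, so BexU is inactive.
Required activator BexU is absent, so *zorH* is not transcribed.
So ZorH is not produced.
Required activator ZorH is absent, so *purZ* is not transcribed.
→ *purZ* is OFF in B.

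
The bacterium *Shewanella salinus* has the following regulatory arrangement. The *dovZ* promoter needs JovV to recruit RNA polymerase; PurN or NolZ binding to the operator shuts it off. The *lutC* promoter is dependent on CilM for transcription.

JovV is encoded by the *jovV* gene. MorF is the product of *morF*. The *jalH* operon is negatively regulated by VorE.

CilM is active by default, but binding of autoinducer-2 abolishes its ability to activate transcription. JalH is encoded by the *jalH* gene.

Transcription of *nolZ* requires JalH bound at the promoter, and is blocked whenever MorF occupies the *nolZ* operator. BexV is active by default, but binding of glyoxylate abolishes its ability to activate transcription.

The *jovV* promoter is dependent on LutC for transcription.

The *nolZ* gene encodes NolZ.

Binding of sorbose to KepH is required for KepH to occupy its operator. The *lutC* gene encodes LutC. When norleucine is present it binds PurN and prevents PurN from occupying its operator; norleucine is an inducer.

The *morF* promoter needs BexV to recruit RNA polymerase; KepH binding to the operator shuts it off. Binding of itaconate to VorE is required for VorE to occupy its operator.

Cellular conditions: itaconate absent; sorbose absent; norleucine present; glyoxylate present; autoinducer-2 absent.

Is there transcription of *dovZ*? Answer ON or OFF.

OFF

Autoinducer-2 is absent, so CilM is active.
No repressor is bound and CilM is active, so *lutC* is transcribed.
So LutC is produced and active.
No repressor is bound and LutC is active, so *jovV* is transcribed.
So JovV is produced and active.
Norleucine is present, so PurN is inactive.
Sorbose is absent, so KepH is inactive.
Glyoxylate is present, so BexV is inactive.
Required activator BexV is absent, so *morF* is not transcribed.
So MorF is not produced.
Itaconate is absent, so VorE is inactive.
With no repressor bound, *jalH* is transcribed.
So JalH is produced and active.
No repressor is bound and JalH is active, so *nolZ* is transcribed.
So NolZ is produced and active.
With repressor NolZ bound, *dovZ* is not transcribed.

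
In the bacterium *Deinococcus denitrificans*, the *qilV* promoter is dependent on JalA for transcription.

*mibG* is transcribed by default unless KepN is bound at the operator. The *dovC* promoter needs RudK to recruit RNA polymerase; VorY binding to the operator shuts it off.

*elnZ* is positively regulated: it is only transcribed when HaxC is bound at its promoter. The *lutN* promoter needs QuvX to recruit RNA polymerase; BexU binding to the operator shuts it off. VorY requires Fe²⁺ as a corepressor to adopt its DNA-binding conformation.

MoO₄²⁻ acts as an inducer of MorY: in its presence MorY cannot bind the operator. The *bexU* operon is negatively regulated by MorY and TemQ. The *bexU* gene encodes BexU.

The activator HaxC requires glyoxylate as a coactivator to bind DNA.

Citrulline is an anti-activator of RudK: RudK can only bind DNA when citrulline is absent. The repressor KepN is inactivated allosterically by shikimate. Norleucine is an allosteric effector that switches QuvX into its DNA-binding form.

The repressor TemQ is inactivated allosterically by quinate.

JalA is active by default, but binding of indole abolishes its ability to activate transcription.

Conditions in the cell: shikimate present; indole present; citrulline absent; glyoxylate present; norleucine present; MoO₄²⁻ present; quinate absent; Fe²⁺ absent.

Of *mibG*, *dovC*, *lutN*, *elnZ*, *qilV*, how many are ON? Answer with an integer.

Shikimate is present, so KepN is inactive.
With no repressor bound, *mibG* is transcribed.
→ *mibG* is ON.
Fe²⁺ is absent, so VorY is inactive.
Citrulline is absent, so RudK is active.
No repressor is bound and RudK is active, so *dovC* is transcribed.
→ *dovC* is ON.
MoO₄²⁻ is present, so MorY is inactive.
Quinate is absent, so TemQ is active.
With repressor TemQ bound, *bexU* is not transcribed.
So BexU is not produced.
Norleucine is present, so QuvX is active.
No repressor is bound and QuvX is active, so *lutN* is transcribed.
→ *lutN* is ON.
Glyoxylate is present, so HaxC is active.
No repressor is bound and HaxC is active, so *elnZ* is transcribed.
→ *elnZ* is ON.
Indole is present, so JalA is inactive.
Required activator JalA is absent, so *qilV* is not transcribed.
→ *qilV* is OFF.
4 of the 5 genes are transcribed.

4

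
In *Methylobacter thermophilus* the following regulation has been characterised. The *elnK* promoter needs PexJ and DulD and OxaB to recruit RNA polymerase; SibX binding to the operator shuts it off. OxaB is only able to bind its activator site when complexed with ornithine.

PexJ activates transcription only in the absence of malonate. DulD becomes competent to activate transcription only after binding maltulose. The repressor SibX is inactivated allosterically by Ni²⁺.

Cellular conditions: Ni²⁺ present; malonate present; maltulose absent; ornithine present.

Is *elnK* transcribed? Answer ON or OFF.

Malonate is present, so PexJ is inactive.
Maltulose is absent, so DulD is inactive.
Ornithine is present, so OxaB is active.
Ni²⁺ is present, so SibX is inactive.
Required activator PexJ is absent, so *elnK* is not transcribed.

OFF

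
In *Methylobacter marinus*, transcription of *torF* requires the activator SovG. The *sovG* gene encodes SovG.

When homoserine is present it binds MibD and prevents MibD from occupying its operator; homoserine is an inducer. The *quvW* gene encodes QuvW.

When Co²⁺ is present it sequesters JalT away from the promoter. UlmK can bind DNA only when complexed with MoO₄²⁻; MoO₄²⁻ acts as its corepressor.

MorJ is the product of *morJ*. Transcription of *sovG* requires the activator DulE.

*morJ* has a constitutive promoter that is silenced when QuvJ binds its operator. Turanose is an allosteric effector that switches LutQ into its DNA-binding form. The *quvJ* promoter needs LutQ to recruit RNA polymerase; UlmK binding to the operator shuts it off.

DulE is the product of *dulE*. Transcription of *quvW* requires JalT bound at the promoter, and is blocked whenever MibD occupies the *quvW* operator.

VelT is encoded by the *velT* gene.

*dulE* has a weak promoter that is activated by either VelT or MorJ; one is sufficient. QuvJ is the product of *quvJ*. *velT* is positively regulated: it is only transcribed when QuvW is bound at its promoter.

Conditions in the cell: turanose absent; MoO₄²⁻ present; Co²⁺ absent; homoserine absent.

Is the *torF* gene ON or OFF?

Co²⁺ is absent, so JalT is active.
Homoserine is absent, so MibD is active.
With repressor MibD bound, *quvW* is not transcribed.
So QuvW is not produced.
Required activator QuvW is absent, so *velT* is not transcribed.
So VelT is not produced.
Turanose is absent, so LutQ is inactive.
MoO₄²⁻ is present, so UlmK is active.
With repressor UlmK bound, *quvJ* is not transcribed.
So QuvJ is not produced.
With no repressor bound, *morJ* is transcribed.
So MorJ is produced and active.
Activator MorJ is present, so *dulE* is transcribed.
So DulE is produced and active.
No repressor is bound and DulE is active, so *sovG* is transcribed.
So SovG is produced and active.
No repressor is bound and SovG is active, so *torF* is transcribed.

ON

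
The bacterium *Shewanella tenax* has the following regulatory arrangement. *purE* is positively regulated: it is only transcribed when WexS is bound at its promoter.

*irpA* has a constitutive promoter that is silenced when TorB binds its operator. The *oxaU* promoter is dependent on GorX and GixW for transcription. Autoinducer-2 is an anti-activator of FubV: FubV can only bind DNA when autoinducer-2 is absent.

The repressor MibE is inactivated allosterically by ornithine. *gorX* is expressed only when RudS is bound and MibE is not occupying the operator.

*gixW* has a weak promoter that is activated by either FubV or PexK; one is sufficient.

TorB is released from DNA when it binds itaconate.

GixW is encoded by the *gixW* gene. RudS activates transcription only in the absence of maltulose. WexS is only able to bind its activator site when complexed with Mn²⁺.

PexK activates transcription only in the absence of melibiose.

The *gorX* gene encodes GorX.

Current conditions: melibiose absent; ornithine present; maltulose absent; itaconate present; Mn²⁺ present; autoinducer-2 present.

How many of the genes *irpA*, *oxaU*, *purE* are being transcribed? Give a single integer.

Itaconate is present, so TorB is inactive.
With no repressor bound, *irpA* is transcribed.
→ *irpA* is ON.
Ornithine is present, so MibE is inactive.
Maltulose is absent, so RudS is active.
No repressor is bound and RudS is active, so *gorX* is transcribed.
So GorX is produced and active.
Autoinducer-2 is present, so FubV is inactive.
Melibiose is absent, so PexK is active.
Activator PexK is present, so *gixW* is transcribed.
So GixW is produced and active.
No repressor is bound and GorX and GixW are active, so *oxaU* is transcribed.
→ *oxaU* is ON.
Mn²⁺ is present, so WexS is active.
No repressor is bound and WexS is active, so *purE* is transcribed.
→ *purE* is ON.
3 of the 3 genes are transcribed.

3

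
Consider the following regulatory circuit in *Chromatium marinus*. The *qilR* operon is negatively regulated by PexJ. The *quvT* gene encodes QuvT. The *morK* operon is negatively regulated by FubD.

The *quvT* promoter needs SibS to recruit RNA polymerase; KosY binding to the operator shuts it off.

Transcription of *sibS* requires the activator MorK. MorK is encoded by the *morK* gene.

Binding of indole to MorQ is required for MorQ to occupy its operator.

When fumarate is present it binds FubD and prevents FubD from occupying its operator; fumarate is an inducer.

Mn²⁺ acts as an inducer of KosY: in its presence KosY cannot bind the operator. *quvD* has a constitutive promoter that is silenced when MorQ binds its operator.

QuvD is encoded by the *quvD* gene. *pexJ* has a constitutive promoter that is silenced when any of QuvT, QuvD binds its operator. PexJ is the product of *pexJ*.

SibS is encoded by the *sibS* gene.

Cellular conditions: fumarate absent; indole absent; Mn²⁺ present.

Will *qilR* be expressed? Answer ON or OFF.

Fumarate is absent, so FubD is active.
With repressor FubD bound, *morK* is not transcribed.
So MorK is not produced.
Required activator MorK is absent, so *sibS* is not transcribed.
So SibS is not produced.
Mn²⁺ is present, so KosY is inactive.
Required activator SibS is absent, so *quvT* is not transcribed.
So QuvT is not produced.
Indole is absent, so MorQ is inactive.
With no repressor bound, *quvD* is transcribed.
So QuvD is produced and active.
With repressor QuvD bound, *pexJ* is not transcribed.
So PexJ is not produced.
With no repressor bound, *qilR* is transcribed.

ON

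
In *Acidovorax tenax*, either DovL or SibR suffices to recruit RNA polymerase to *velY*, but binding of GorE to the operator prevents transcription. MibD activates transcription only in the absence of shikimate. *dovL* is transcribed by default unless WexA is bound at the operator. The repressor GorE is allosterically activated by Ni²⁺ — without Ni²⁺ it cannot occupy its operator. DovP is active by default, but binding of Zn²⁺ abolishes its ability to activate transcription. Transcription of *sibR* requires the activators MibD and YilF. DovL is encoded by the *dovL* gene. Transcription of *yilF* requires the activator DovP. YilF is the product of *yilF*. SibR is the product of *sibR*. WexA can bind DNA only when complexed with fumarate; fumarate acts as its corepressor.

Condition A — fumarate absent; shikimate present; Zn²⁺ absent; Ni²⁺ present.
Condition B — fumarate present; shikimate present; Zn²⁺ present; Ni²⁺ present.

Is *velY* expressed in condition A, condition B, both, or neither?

neither

Condition A:
Fumarate is absent, so WexA is inactive.
With no repressor bound, *dovL* is transcribed.
So DovL is produced and active.
Shikimate is present, so MibD is inactive.
Zn²⁺ is absent, so DovP is active.
No repressor is bound and DovP is active, so *yilF* is transcribed.
So YilF is produced and active.
Required activator MibD is absent, so *sibR* is not transcribed.
So SibR is not produced.
Ni²⁺ is present, so GorE is active.
With repressor GorE bound, *velY* is not transcribed.
→ *velY* is OFF in A.
Condition B:
Fumarate is present, so WexA is active.
With repressor WexA bound, *dovL* is not transcribed.
So DovL is not produced.
Shikimate is present, so MibD is inactive.
Zn²⁺ is present, so DovP is inactive.
Required activator DovP is absent, so *yilF* is not transcribed.
So YilF is not produced.
Required activator MibD is absent, so *sibR* is not transcribed.
So SibR is not produced.
Ni²⁺ is present, so GorE is active.
With repressor GorE bound, *velY* is not transcribed.
→ *velY* is OFF in B.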